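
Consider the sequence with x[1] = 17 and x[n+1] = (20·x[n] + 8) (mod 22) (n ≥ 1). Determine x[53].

We have x[1] = 17; x[2] = 18; x[3] = 16; x[4] = 20; x[5] = 12; x[6] = 6; x[7] = 18.
Since x[7] = x[2] = 18, the sequence is eventually periodic: after a pre-period of length 1 it cycles with period 5.
For n ≥ 2, x[n] depends only on (n - 2) mod 5. (53 - 2) mod 5 = 1, so x[53] = x[3] = 16.

16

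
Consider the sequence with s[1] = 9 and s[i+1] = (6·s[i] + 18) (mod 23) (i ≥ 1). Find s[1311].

3

Computing terms: s[1] = 9,  s[2] = 3,  s[3] = 13,  s[4] = 4,  s[5] = 19,  s[6] = 17,  s[7] = 5,  s[8] = 2,  s[9] = 7,  s[10] = 14,  s[11] = 10,  s[12] = 9.
Since s[12] = s[1] = 9, the sequence is periodic with period 11.
(1311 - 1) mod 11 = 1, so s[1311] = s[2] = 3.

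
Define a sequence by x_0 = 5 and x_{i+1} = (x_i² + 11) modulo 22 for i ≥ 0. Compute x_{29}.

14

We have x_0 = 5,  x_1 = 14,  x_2 = 9,  x_3 = 4,  x_4 = 5.
The sequence repeats with period 4.
So x_{29} = x_{0 + ((29-0) mod 4)} = x_1 = 14.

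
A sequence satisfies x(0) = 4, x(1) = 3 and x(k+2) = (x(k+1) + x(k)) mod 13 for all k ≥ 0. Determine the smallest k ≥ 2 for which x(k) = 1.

Computing terms: x(0) = 4,  x(1) = 3,  x(2) = 7,  x(3) = 10,  x(4) = 4,  x(5) = 1,  x(6) = 5,  x(7) = 6,  x(8) = 11,  x(9) = 4,  x(10) = 2,  x(11) = 6,  x(12) = 8,  x(13) = 1,  x(14) = 9,  x(15) = 10,  x(16) = 6,  x(17) = 3,  x(18) = 9,  x(19) = 12,  x(20) = 8,  x(21) = 7,  x(22) = 2,  x(23) = 9,  x(24) = 11,  x(25) = 7,  x(26) = 5,  x(27) = 12,  x(28) = 4,  x(29) = 3.
Since (x(28), x(29)) = (x(0), x(1)) = (4, 3) (two consecutive terms determine the rest), the sequence is periodic with period 28.
The value 1 first appears (with k ≥ 2) at x(5).

5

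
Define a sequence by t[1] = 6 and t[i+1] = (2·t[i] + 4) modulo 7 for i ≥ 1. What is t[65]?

Listing terms: t[1] = 6, t[2] = 2, t[3] = 1, t[4] = 6.
Since t[4] = t[1] = 6, the sequence is periodic with period 3.
(65 - 1) mod 3 = 1, so t[65] = t[2] = 2.

2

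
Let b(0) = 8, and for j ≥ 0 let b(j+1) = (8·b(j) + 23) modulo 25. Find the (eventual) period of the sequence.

We have b(0) = 8; b(1) = 12; b(2) = 19; b(3) = 0; b(4) = 23; b(5) = 7; b(6) = 4; b(7) = 5; b(8) = 13; b(9) = 2; b(10) = 14; b(11) = 10; b(12) = 3; b(13) = 22; b(14) = 24; b(15) = 15; b(16) = 18; b(17) = 17; b(18) = 9; b(19) = 20; b(20) = 8.
Since b(20) = b(0) = 8, the sequence is periodic with period 20.

20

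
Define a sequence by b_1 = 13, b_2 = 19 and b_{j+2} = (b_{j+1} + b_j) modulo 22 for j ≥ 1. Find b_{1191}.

Listing terms: b_1 = 13, b_2 = 19, b_3 = 10, b_4 = 7, b_5 = 17, b_6 = 2, b_7 = 19, b_8 = 21, b_9 = 18, b_{10} = 17, b_{11} = 13, b_{12} = 8, b_{13} = 21, b_{14} = 7, b_{15} = 6, b_{16} = 13, b_{17} = 19.
Since (b_{16}, b_{17}) = (b_1, b_2) = (13, 19) (two consecutive terms determine the rest), the sequence is periodic with period 15.
(1191 - 1) mod 15 = 5, so b_{1191} = b_6 = 2.

2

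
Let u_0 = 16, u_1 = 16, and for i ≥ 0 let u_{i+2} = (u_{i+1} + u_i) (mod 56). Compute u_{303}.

0

u_0 = 16; u_1 = 16; u_2 = 32; u_3 = 48; u_4 = 24; u_5 = 16; u_6 = 40; u_7 = 0; u_8 = 40; u_9 = 40; u_{10} = 24; u_{11} = 8; u_{12} = 32; u_{13} = 40; u_{14} = 16; u_{15} = 0; u_{16} = 16; u_{17} = 16.
The sequence repeats with period 16.
So u_{303} = u_{0 + ((303-0) mod 16)} = u_{15} = 0.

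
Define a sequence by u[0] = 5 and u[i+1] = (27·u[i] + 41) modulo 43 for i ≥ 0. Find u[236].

34

Listing terms: u[0] = 5,  u[1] = 4,  u[2] = 20,  u[3] = 22,  u[4] = 33,  u[5] = 29,  u[6] = 7,  u[7] = 15,  u[8] = 16,  u[9] = 0,  u[10] = 41,  u[11] = 30,  u[12] = 34,  u[13] = 13,  u[14] = 5.
The sequence repeats with period 14.
So u[236] = u[0 + ((236-0) mod 14)] = u[12] = 34.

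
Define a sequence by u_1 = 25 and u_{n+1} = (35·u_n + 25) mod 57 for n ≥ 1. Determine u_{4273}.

52

u_1 = 25; u_2 = 45; u_3 = 4; u_4 = 51; u_5 = 43; u_6 = 48; u_7 = 52; u_8 = 21; u_9 = 19; u_{10} = 6; u_{11} = 7; u_{12} = 42; u_{13} = 13; u_{14} = 24; u_{15} = 10; u_{16} = 33; u_{17} = 40; u_{18} = 0; u_{19} = 25.
The sequence repeats with period 18.
(4273 - 1) mod 18 = 6, so u_{4273} = u_7 = 52.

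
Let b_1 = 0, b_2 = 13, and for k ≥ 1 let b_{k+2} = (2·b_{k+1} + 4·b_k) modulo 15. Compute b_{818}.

1

Computing terms: b_1 = 0; b_2 = 13; b_3 = 11; b_4 = 14; b_5 = 12; b_6 = 5; b_7 = 13; b_8 = 1; b_9 = 9; b_{10} = 7; b_{11} = 5; b_{12} = 8; b_{13} = 6; b_{14} = 14; b_{15} = 7; b_{16} = 10; b_{17} = 3; b_{18} = 1; b_{19} = 14; b_{20} = 2; b_{21} = 0; b_{22} = 8; b_{23} = 1; b_{24} = 4; b_{25} = 12; b_{26} = 10; b_{27} = 8; b_{28} = 11; b_{29} = 9; b_{30} = 2; b_{31} = 10; b_{32} = 13; b_{33} = 6; b_{34} = 4; b_{35} = 2; b_{36} = 5; b_{37} = 3; b_{38} = 11; b_{39} = 4; b_{40} = 7; b_{41} = 0; b_{42} = 13.
The sequence repeats with period 40.
So b_{818} = b_{1 + ((818-1) mod 40)} = b_{18} = 1.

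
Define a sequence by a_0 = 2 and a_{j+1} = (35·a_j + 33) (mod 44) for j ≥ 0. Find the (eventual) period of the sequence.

10

Listing terms: a_0 = 2; a_1 = 15; a_2 = 30; a_3 = 27; a_4 = 10; a_5 = 31; a_6 = 18; a_7 = 3; a_8 = 6; a_9 = 23; a_{10} = 2.
The sequence repeats with period 10.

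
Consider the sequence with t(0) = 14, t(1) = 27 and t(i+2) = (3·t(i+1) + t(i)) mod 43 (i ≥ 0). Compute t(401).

11

t(0) = 14; t(1) = 27; t(2) = 9; t(3) = 11; t(4) = 42; t(5) = 8; t(6) = 23; t(7) = 34; t(8) = 39; t(9) = 22; t(10) = 19; t(11) = 36; t(12) = 41; t(13) = 30; t(14) = 2; t(15) = 36; t(16) = 24; t(17) = 22; t(18) = 4; t(19) = 34; t(20) = 20; t(21) = 8; t(22) = 1; t(23) = 11; t(24) = 34; t(25) = 27; t(26) = 29; t(27) = 28; t(28) = 27; t(29) = 23; t(30) = 10; t(31) = 10; t(32) = 40; t(33) = 1; t(34) = 0; t(35) = 1; t(36) = 3; t(37) = 10; t(38) = 33; t(39) = 23; t(40) = 16; t(41) = 28; t(42) = 14; t(43) = 27.
The sequence repeats with period 42.
So t(401) = t(0 + ((401-0) mod 42)) = t(23) = 11.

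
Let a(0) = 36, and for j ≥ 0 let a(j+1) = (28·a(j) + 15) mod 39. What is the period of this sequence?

Computing terms: a(0) = 36, a(1) = 9, a(2) = 33, a(3) = 3, a(4) = 21, a(5) = 18, a(6) = 12, a(7) = 0, a(8) = 15, a(9) = 6, a(10) = 27, a(11) = 30, a(12) = 36.
The sequence repeats with period 12.

12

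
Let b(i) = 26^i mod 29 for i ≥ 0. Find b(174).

4

b(0) = 1,  b(1) = 26,  b(2) = 9,  b(3) = 2,  b(4) = 23,  b(5) = 18,  b(6) = 4,  b(7) = 17,  b(8) = 7,  b(9) = 8,  b(10) = 5,  b(11) = 14,  b(12) = 16,  b(13) = 10,  b(14) = 28,  b(15) = 3,  b(16) = 20,  b(17) = 27,  b(18) = 6,  b(19) = 11,  b(20) = 25,  b(21) = 12,  b(22) = 22,  b(23) = 21,  b(24) = 24,  b(25) = 15,  b(26) = 13,  b(27) = 19,  b(28) = 1.
The sequence repeats with period 28.
(174 - 0) mod 28 = 6, so b(174) = b(6) = 4.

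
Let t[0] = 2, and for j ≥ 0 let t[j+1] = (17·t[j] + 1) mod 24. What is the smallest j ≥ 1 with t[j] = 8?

t[0] = 2; t[1] = 11; t[2] = 20; t[3] = 5; t[4] = 14; t[5] = 23; t[6] = 8; t[7] = 17; t[8] = 2.
Since t[8] = t[0] = 2, the sequence is periodic with period 8.
The value 8 first appears (with j ≥ 1) at t[6].

6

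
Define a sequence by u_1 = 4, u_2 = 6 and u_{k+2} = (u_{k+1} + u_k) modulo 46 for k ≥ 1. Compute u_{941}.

Computing terms: u_1 = 4,  u_2 = 6,  u_3 = 10,  u_4 = 16,  u_5 = 26,  u_6 = 42,  u_7 = 22,  u_8 = 18,  u_9 = 40,  u_{10} = 12,  u_{11} = 6,  u_{12} = 18,  u_{13} = 24,  u_{14} = 42,  u_{15} = 20,  u_{16} = 16,  u_{17} = 36,  u_{18} = 6,  u_{19} = 42,  u_{20} = 2,  u_{21} = 44,  u_{22} = 0,  u_{23} = 44,  u_{24} = 44,  u_{25} = 42,  u_{26} = 40,  u_{27} = 36,  u_{28} = 30,  u_{29} = 20,  u_{30} = 4,  u_{31} = 24,  u_{32} = 28,  u_{33} = 6,  u_{34} = 34,  u_{35} = 40,  u_{36} = 28,  u_{37} = 22,  u_{38} = 4,  u_{39} = 26,  u_{40} = 30,  u_{41} = 10,  u_{42} = 40,  u_{43} = 4,  u_{44} = 44,  u_{45} = 2,  u_{46} = 0,  u_{47} = 2,  u_{48} = 2,  u_{49} = 4,  u_{50} = 6.
The sequence repeats with period 48.
(941 - 1) mod 48 = 28, so u_{941} = u_{29} = 20.

20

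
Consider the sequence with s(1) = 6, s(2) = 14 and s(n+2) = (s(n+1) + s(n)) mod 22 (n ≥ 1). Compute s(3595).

Listing terms: s(1) = 6, s(2) = 14, s(3) = 20, s(4) = 12, s(5) = 10, s(6) = 0, s(7) = 10, s(8) = 10, s(9) = 20, s(10) = 8, s(11) = 6, s(12) = 14.
The sequence repeats with period 10.
(3595 - 1) mod 10 = 4, so s(3595) = s(5) = 10.

10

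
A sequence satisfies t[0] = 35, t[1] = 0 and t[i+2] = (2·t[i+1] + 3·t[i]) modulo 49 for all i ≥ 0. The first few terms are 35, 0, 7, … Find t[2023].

We have t[0] = 35,  t[1] = 0,  t[2] = 7,  t[3] = 14,  t[4] = 0,  t[5] = 42,  t[6] = 35,  t[7] = 0.
Since (t[6], t[7]) = (t[0], t[1]) = (35, 0) (two consecutive terms determine the rest), the sequence is periodic with period 6.
So t[2023] = t[0 + ((2023-0) mod 6)] = t[1] = 0.

0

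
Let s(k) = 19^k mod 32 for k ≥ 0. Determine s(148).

17

Computing terms: s(0) = 1,  s(1) = 19,  s(2) = 9,  s(3) = 11,  s(4) = 17,  s(5) = 3,  s(6) = 25,  s(7) = 27,  s(8) = 1.
Since s(8) = s(0) = 1, the sequence is periodic with period 8.
So s(148) = s(0 + ((148-0) mod 8)) = s(4) = 17.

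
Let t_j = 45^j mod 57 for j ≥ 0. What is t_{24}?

39

t_0 = 1; t_1 = 45; t_2 = 30; t_3 = 39; t_4 = 45.
Since t_4 = t_1 = 45, the sequence is eventually periodic: after a pre-period of length 1 it cycles with period 3.
For j ≥ 1, t_j depends only on (j - 1) mod 3. (24 - 1) mod 3 = 2, so t_{24} = t_3 = 39.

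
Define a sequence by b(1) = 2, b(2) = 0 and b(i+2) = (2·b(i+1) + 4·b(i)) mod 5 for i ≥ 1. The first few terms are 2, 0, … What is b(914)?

b(1) = 2, b(2) = 0, b(3) = 3, b(4) = 1, b(5) = 4, b(6) = 2, b(7) = 0.
The sequence repeats with period 5.
So b(914) = b(1 + ((914-1) mod 5)) = b(4) = 1.

1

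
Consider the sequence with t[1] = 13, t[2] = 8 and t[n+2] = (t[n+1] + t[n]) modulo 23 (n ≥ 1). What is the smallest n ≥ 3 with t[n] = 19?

15

t[1] = 13; t[2] = 8; t[3] = 21; t[4] = 6; t[5] = 4; t[6] = 10; t[7] = 14; t[8] = 1; t[9] = 15; t[10] = 16; t[11] = 8; t[12] = 1; t[13] = 9; t[14] = 10; t[15] = 19; t[16] = 6; t[17] = 2; t[18] = 8; t[19] = 10; t[20] = 18; t[21] = 5; t[22] = 0; t[23] = 5; t[24] = 5; t[25] = 10; t[26] = 15; t[27] = 2; t[28] = 17; t[29] = 19; t[30] = 13; t[31] = 9; t[32] = 22; t[33] = 8; t[34] = 7; t[35] = 15; t[36] = 22; t[37] = 14; t[38] = 13; t[39] = 4; t[40] = 17; t[41] = 21; t[42] = 15; t[43] = 13; t[44] = 5; t[45] = 18; t[46] = 0; t[47] = 18; t[48] = 18; t[49] = 13; t[50] = 8.
The sequence repeats with period 48.
The value 19 first appears (with n ≥ 3) at t[15].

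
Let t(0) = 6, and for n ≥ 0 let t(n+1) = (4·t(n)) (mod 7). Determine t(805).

3

t(0) = 6,  t(1) = 3,  t(2) = 5,  t(3) = 6.
The sequence repeats with period 3.
(805 - 0) mod 3 = 1, so t(805) = t(1) = 3.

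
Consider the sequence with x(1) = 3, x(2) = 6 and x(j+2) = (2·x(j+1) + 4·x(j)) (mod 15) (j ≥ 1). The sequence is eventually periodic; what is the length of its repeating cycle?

5

Listing terms: x(1) = 3; x(2) = 6; x(3) = 9; x(4) = 12; x(5) = 0; x(6) = 3; x(7) = 6.
Since (x(6), x(7)) = (x(1), x(2)) = (3, 6) (two consecutive terms determine the rest), the sequence is periodic with period 5.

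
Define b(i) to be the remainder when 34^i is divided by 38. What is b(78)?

Listing terms: b(1) = 34, b(2) = 16, b(3) = 12, b(4) = 28, b(5) = 2, b(6) = 30, b(7) = 32, b(8) = 24, b(9) = 18, b(10) = 4, b(11) = 22, b(12) = 26, b(13) = 10, b(14) = 36, b(15) = 8, b(16) = 6, b(17) = 14, b(18) = 20, b(19) = 34.
The sequence repeats with period 18.
So b(78) = b(1 + ((78-1) mod 18)) = b(6) = 30.

30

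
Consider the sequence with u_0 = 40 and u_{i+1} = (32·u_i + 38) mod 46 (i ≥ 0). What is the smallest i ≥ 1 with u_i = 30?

1

We have u_0 = 40,  u_1 = 30,  u_2 = 32,  u_3 = 4,  u_4 = 28,  u_5 = 14,  u_6 = 26,  u_7 = 42,  u_8 = 2,  u_9 = 10,  u_{10} = 36,  u_{11} = 40.
Since u_{11} = u_0 = 40, the sequence is periodic with period 11.
The value 30 first appears (with i ≥ 1) at u_1.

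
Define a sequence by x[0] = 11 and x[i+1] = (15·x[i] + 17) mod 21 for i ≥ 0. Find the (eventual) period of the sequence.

7

x[0] = 11, x[1] = 14, x[2] = 17, x[3] = 20, x[4] = 2, x[5] = 5, x[6] = 8, x[7] = 11.
The sequence repeats with period 7.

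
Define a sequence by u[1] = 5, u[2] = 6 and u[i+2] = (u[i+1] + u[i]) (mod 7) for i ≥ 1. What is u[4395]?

We have u[1] = 5, u[2] = 6, u[3] = 4, u[4] = 3, u[5] = 0, u[6] = 3, u[7] = 3, u[8] = 6, u[9] = 2, u[10] = 1, u[11] = 3, u[12] = 4, u[13] = 0, u[14] = 4, u[15] = 4, u[16] = 1, u[17] = 5, u[18] = 6.
Since (u[17], u[18]) = (u[1], u[2]) = (5, 6) (two consecutive terms determine the rest), the sequence is periodic with period 16.
(4395 - 1) mod 16 = 10, so u[4395] = u[11] = 3.

3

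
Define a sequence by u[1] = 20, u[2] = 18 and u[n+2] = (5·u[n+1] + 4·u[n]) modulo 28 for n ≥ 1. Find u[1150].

u[1] = 20; u[2] = 18; u[3] = 2; u[4] = 26; u[5] = 26; u[6] = 10; u[7] = 14; u[8] = 26; u[9] = 18; u[10] = 26; u[11] = 6; u[12] = 22; u[13] = 22; u[14] = 2; u[15] = 14; u[16] = 22; u[17] = 26; u[18] = 22; u[19] = 18; u[20] = 10; u[21] = 10; u[22] = 6; u[23] = 14; u[24] = 10; u[25] = 22; u[26] = 10; u[27] = 26; u[28] = 2; u[29] = 2; u[30] = 18; u[31] = 14; u[32] = 2; u[33] = 10; u[34] = 2; u[35] = 22; u[36] = 6; u[37] = 6; u[38] = 26; u[39] = 14; u[40] = 6; u[41] = 2; u[42] = 6; u[43] = 10; u[44] = 18; u[45] = 18; u[46] = 22; u[47] = 14; u[48] = 18; u[49] = 6; u[50] = 18; u[51] = 2.
Since (u[50], u[51]) = (u[2], u[3]) = (18, 2) (two consecutive terms determine the rest), the sequence is eventually periodic: after a pre-period of length 1 it cycles with period 48.
For n ≥ 2, u[n] depends only on (n - 2) mod 48. (1150 - 2) mod 48 = 44, so u[1150] = u[46] = 22.

22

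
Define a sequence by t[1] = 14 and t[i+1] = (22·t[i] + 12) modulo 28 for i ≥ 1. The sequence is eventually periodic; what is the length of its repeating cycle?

7

Listing terms: t[1] = 14; t[2] = 12; t[3] = 24; t[4] = 8; t[5] = 20; t[6] = 4; t[7] = 16; t[8] = 0; t[9] = 12.
Since t[9] = t[2] = 12, the sequence is eventually periodic: after a pre-period of length 1 it cycles with period 7.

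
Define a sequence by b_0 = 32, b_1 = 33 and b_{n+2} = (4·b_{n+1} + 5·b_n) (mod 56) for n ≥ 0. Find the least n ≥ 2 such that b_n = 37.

b_0 = 32,  b_1 = 33,  b_2 = 12,  b_3 = 45,  b_4 = 16,  b_5 = 9,  b_6 = 4,  b_7 = 5,  b_8 = 40,  b_9 = 17,  b_{10} = 44,  b_{11} = 37,  b_{12} = 32,  b_{13} = 33.
The sequence repeats with period 12.
The value 37 first appears (with n ≥ 2) at b_{11}.

11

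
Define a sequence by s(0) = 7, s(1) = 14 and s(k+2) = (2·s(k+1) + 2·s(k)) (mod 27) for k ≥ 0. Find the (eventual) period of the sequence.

27

We have s(0) = 7; s(1) = 14; s(2) = 15; s(3) = 4; s(4) = 11; s(5) = 3; s(6) = 1; s(7) = 8; s(8) = 18; s(9) = 25; s(10) = 5; s(11) = 6; s(12) = 22; s(13) = 2; s(14) = 21; s(15) = 19; s(16) = 26; s(17) = 9; s(18) = 16; s(19) = 23; s(20) = 24; s(21) = 13; s(22) = 20; s(23) = 12; s(24) = 10; s(25) = 17; s(26) = 0; s(27) = 7; s(28) = 14.
The sequence repeats with period 27.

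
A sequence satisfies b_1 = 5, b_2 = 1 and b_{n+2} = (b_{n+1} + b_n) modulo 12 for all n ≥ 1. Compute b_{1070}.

5

b_1 = 5,  b_2 = 1,  b_3 = 6,  b_4 = 7,  b_5 = 1,  b_6 = 8,  b_7 = 9,  b_8 = 5,  b_9 = 2,  b_{10} = 7,  b_{11} = 9,  b_{12} = 4,  b_{13} = 1,  b_{14} = 5,  b_{15} = 6,  b_{16} = 11,  b_{17} = 5,  b_{18} = 4,  b_{19} = 9,  b_{20} = 1,  b_{21} = 10,  b_{22} = 11,  b_{23} = 9,  b_{24} = 8,  b_{25} = 5,  b_{26} = 1.
Since (b_{25}, b_{26}) = (b_1, b_2) = (5, 1) (two consecutive terms determine the rest), the sequence is periodic with period 24.
(1070 - 1) mod 24 = 13, so b_{1070} = b_{14} = 5.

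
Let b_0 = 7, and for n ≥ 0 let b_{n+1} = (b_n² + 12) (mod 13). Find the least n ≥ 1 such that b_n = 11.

Computing terms: b_0 = 7, b_1 = 9, b_2 = 2, b_3 = 3, b_4 = 8, b_5 = 11, b_6 = 3.
Since b_6 = b_3 = 3, the sequence is eventually periodic: after a pre-period of length 3 it cycles with period 3.
The value 11 first appears (with n ≥ 1) at b_5.

5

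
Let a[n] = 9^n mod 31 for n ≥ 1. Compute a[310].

Computing terms: a[1] = 9, a[2] = 19, a[3] = 16, a[4] = 20, a[5] = 25, a[6] = 8, a[7] = 10, a[8] = 28, a[9] = 4, a[10] = 5, a[11] = 14, a[12] = 2, a[13] = 18, a[14] = 7, a[15] = 1, a[16] = 9.
The sequence repeats with period 15.
(310 - 1) mod 15 = 9, so a[310] = a[10] = 5.

5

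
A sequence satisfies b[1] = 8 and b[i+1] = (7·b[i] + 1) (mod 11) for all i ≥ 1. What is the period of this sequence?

10

Listing terms: b[1] = 8; b[2] = 2; b[3] = 4; b[4] = 7; b[5] = 6; b[6] = 10; b[7] = 5; b[8] = 3; b[9] = 0; b[10] = 1; b[11] = 8.
The sequence repeats with period 10.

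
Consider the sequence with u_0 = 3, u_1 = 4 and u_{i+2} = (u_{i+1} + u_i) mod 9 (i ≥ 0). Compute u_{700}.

We have u_0 = 3,  u_1 = 4,  u_2 = 7,  u_3 = 2,  u_4 = 0,  u_5 = 2,  u_6 = 2,  u_7 = 4,  u_8 = 6,  u_9 = 1,  u_{10} = 7,  u_{11} = 8,  u_{12} = 6,  u_{13} = 5,  u_{14} = 2,  u_{15} = 7,  u_{16} = 0,  u_{17} = 7,  u_{18} = 7,  u_{19} = 5,  u_{20} = 3,  u_{21} = 8,  u_{22} = 2,  u_{23} = 1,  u_{24} = 3,  u_{25} = 4.
The sequence repeats with period 24.
So u_{700} = u_{0 + ((700-0) mod 24)} = u_4 = 0.

0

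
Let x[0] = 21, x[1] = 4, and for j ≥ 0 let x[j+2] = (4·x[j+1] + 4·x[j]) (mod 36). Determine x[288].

12

Listing terms: x[0] = 21,  x[1] = 4,  x[2] = 28,  x[3] = 20,  x[4] = 12,  x[5] = 20,  x[6] = 20,  x[7] = 16,  x[8] = 0,  x[9] = 28,  x[10] = 4,  x[11] = 20,  x[12] = 24,  x[13] = 32,  x[14] = 8,  x[15] = 16,  x[16] = 24,  x[17] = 16,  x[18] = 16,  x[19] = 20,  x[20] = 0,  x[21] = 8,  x[22] = 32,  x[23] = 16,  x[24] = 12,  x[25] = 4,  x[26] = 28.
Since (x[25], x[26]) = (x[1], x[2]) = (4, 28) (two consecutive terms determine the rest), the sequence is eventually periodic: after a pre-period of length 1 it cycles with period 24.
For j ≥ 1, x[j] depends only on (j - 1) mod 24. (288 - 1) mod 24 = 23, so x[288] = x[24] = 12.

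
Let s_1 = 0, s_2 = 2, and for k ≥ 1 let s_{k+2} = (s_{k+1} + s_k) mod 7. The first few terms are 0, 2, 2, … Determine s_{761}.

0

s_1 = 0, s_2 = 2, s_3 = 2, s_4 = 4, s_5 = 6, s_6 = 3, s_7 = 2, s_8 = 5, s_9 = 0, s_{10} = 5, s_{11} = 5, s_{12} = 3, s_{13} = 1, s_{14} = 4, s_{15} = 5, s_{16} = 2, s_{17} = 0, s_{18} = 2.
The sequence repeats with period 16.
(761 - 1) mod 16 = 8, so s_{761} = s_9 = 0.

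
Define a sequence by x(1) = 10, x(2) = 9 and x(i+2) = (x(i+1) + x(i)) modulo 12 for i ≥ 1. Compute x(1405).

x(1) = 10,  x(2) = 9,  x(3) = 7,  x(4) = 4,  x(5) = 11,  x(6) = 3,  x(7) = 2,  x(8) = 5,  x(9) = 7,  x(10) = 0,  x(11) = 7,  x(12) = 7,  x(13) = 2,  x(14) = 9,  x(15) = 11,  x(16) = 8,  x(17) = 7,  x(18) = 3,  x(19) = 10,  x(20) = 1,  x(21) = 11,  x(22) = 0,  x(23) = 11,  x(24) = 11,  x(25) = 10,  x(26) = 9.
Since (x(25), x(26)) = (x(1), x(2)) = (10, 9) (two consecutive terms determine the rest), the sequence is periodic with period 24.
So x(1405) = x(1 + ((1405-1) mod 24)) = x(13) = 2.

2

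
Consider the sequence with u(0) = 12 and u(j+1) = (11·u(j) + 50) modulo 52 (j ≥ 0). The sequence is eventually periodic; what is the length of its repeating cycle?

12

u(0) = 12; u(1) = 26; u(2) = 24; u(3) = 2; u(4) = 20; u(5) = 10; u(6) = 4; u(7) = 42; u(8) = 44; u(9) = 14; u(10) = 48; u(11) = 6; u(12) = 12.
Since u(12) = u(0) = 12, the sequence is periodic with period 12.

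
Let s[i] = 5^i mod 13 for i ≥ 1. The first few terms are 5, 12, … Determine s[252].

We have s[1] = 5,  s[2] = 12,  s[3] = 8,  s[4] = 1,  s[5] = 5.
Since s[5] = s[1] = 5, the sequence is periodic with period 4.
So s[252] = s[1 + ((252-1) mod 4)] = s[4] = 1.

1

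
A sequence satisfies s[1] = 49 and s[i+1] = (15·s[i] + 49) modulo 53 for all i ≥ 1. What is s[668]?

18

Listing terms: s[1] = 49,  s[2] = 42,  s[3] = 43,  s[4] = 5,  s[5] = 18,  s[6] = 1,  s[7] = 11,  s[8] = 2,  s[9] = 26,  s[10] = 15,  s[11] = 9,  s[12] = 25,  s[13] = 0,  s[14] = 49.
Since s[14] = s[1] = 49, the sequence is periodic with period 13.
(668 - 1) mod 13 = 4, so s[668] = s[5] = 18.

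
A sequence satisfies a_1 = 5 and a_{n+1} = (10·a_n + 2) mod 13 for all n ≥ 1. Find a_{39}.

2

a_1 = 5, a_2 = 0, a_3 = 2, a_4 = 9, a_5 = 1, a_6 = 12, a_7 = 5.
The sequence repeats with period 6.
So a_{39} = a_{1 + ((39-1) mod 6)} = a_3 = 2.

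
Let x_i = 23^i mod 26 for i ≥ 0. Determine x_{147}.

25

We have x_0 = 1; x_1 = 23; x_2 = 9; x_3 = 25; x_4 = 3; x_5 = 17; x_6 = 1.
The sequence repeats with period 6.
So x_{147} = x_{0 + ((147-0) mod 6)} = x_3 = 25.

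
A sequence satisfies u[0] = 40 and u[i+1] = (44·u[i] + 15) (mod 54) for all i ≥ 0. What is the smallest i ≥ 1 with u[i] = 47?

u[0] = 40; u[1] = 47; u[2] = 31; u[3] = 29; u[4] = 49; u[5] = 11; u[6] = 13; u[7] = 47.
Since u[7] = u[1] = 47, the sequence is eventually periodic: after a pre-period of length 1 it cycles with period 6.
The value 47 first appears (with i ≥ 1) at u[1].

1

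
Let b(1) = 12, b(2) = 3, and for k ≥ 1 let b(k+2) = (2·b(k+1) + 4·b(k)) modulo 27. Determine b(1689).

We have b(1) = 12,  b(2) = 3,  b(3) = 0,  b(4) = 12,  b(5) = 24,  b(6) = 15,  b(7) = 18,  b(8) = 15,  b(9) = 21,  b(10) = 21,  b(11) = 18,  b(12) = 12,  b(13) = 15,  b(14) = 24,  b(15) = 0,  b(16) = 15,  b(17) = 3,  b(18) = 12,  b(19) = 9,  b(20) = 12,  b(21) = 6,  b(22) = 6,  b(23) = 9,  b(24) = 15,  b(25) = 12,  b(26) = 3.
Since (b(25), b(26)) = (b(1), b(2)) = (12, 3) (two consecutive terms determine the rest), the sequence is periodic with period 24.
So b(1689) = b(1 + ((1689-1) mod 24)) = b(9) = 21.

21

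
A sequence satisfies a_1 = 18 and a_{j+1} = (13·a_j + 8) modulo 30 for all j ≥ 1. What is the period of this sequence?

We have a_1 = 18,  a_2 = 2,  a_3 = 4,  a_4 = 0,  a_5 = 8,  a_6 = 22,  a_7 = 24,  a_8 = 20,  a_9 = 28,  a_{10} = 12,  a_{11} = 14,  a_{12} = 10,  a_{13} = 18.
The sequence repeats with period 12.

12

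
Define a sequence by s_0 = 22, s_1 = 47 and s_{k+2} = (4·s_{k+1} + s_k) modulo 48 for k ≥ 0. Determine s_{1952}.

s_0 = 22; s_1 = 47; s_2 = 18; s_3 = 23; s_4 = 14; s_5 = 31; s_6 = 42; s_7 = 7; s_8 = 22; s_9 = 47.
Since (s_8, s_9) = (s_0, s_1) = (22, 47) (two consecutive terms determine the rest), the sequence is periodic with period 8.
So s_{1952} = s_{0 + ((1952-0) mod 8)} = s_0 = 22.

22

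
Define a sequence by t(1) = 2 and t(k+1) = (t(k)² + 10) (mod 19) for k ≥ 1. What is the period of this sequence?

7

Listing terms: t(1) = 2; t(2) = 14; t(3) = 16; t(4) = 0; t(5) = 10; t(6) = 15; t(7) = 7; t(8) = 2.
The sequence repeats with period 7.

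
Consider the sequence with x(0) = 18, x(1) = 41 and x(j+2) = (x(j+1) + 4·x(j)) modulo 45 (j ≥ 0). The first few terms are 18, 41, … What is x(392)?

18

We have x(0) = 18; x(1) = 41; x(2) = 23; x(3) = 7; x(4) = 9; x(5) = 37; x(6) = 28; x(7) = 41; x(8) = 18; x(9) = 2; x(10) = 29; x(11) = 37; x(12) = 18; x(13) = 31; x(14) = 13; x(15) = 2; x(16) = 9; x(17) = 17; x(18) = 8; x(19) = 31; x(20) = 18; x(21) = 7; x(22) = 34; x(23) = 17; x(24) = 18; x(25) = 41.
Since (x(24), x(25)) = (x(0), x(1)) = (18, 41) (two consecutive terms determine the rest), the sequence is periodic with period 24.
(392 - 0) mod 24 = 8, so x(392) = x(8) = 18.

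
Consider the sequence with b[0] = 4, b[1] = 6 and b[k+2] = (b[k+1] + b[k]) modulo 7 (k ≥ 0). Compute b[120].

3

Listing terms: b[0] = 4,  b[1] = 6,  b[2] = 3,  b[3] = 2,  b[4] = 5,  b[5] = 0,  b[6] = 5,  b[7] = 5,  b[8] = 3,  b[9] = 1,  b[10] = 4,  b[11] = 5,  b[12] = 2,  b[13] = 0,  b[14] = 2,  b[15] = 2,  b[16] = 4,  b[17] = 6.
The sequence repeats with period 16.
(120 - 0) mod 16 = 8, so b[120] = b[8] = 3.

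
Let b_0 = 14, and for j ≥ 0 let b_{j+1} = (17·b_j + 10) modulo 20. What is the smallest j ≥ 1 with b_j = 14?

Listing terms: b_0 = 14,  b_1 = 8,  b_2 = 6,  b_3 = 12,  b_4 = 14.
Since b_4 = b_0 = 14, the sequence is periodic with period 4.
The value 14 next appears (with j ≥ 1) at b_4.

4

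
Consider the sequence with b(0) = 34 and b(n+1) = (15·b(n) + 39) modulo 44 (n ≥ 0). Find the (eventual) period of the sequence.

We have b(0) = 34, b(1) = 21, b(2) = 2, b(3) = 25, b(4) = 18, b(5) = 1, b(6) = 10, b(7) = 13, b(8) = 14, b(9) = 29, b(10) = 34.
The sequence repeats with period 10.

10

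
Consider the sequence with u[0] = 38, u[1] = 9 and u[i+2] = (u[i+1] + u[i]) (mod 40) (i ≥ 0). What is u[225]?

24

Listing terms: u[0] = 38; u[1] = 9; u[2] = 7; u[3] = 16; u[4] = 23; u[5] = 39; u[6] = 22; u[7] = 21; u[8] = 3; u[9] = 24; u[10] = 27; u[11] = 11; u[12] = 38; u[13] = 9.
The sequence repeats with period 12.
So u[225] = u[0 + ((225-0) mod 12)] = u[9] = 24.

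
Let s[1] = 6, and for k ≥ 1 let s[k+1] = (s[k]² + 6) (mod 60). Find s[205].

s[1] = 6,  s[2] = 42,  s[3] = 30,  s[4] = 6.
The sequence repeats with period 3.
(205 - 1) mod 3 = 0, so s[205] = s[1] = 6.

6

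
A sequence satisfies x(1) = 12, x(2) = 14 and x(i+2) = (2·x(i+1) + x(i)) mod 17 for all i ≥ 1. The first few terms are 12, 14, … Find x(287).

Computing terms: x(1) = 12; x(2) = 14; x(3) = 6; x(4) = 9; x(5) = 7; x(6) = 6; x(7) = 2; x(8) = 10; x(9) = 5; x(10) = 3; x(11) = 11; x(12) = 8; x(13) = 10; x(14) = 11; x(15) = 15; x(16) = 7; x(17) = 12; x(18) = 14.
Since (x(17), x(18)) = (x(1), x(2)) = (12, 14) (two consecutive terms determine the rest), the sequence is periodic with period 16.
(287 - 1) mod 16 = 14, so x(287) = x(15) = 15.

15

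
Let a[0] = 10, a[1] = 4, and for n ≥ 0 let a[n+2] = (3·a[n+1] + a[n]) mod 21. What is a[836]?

We have a[0] = 10; a[1] = 4; a[2] = 1; a[3] = 7; a[4] = 1; a[5] = 10; a[6] = 10; a[7] = 19; a[8] = 4; a[9] = 10; a[10] = 13; a[11] = 7; a[12] = 13; a[13] = 4; a[14] = 4; a[15] = 16; a[16] = 10; a[17] = 4.
Since (a[16], a[17]) = (a[0], a[1]) = (10, 4) (two consecutive terms determine the rest), the sequence is periodic with period 16.
(836 - 0) mod 16 = 4, so a[836] = a[4] = 1.

1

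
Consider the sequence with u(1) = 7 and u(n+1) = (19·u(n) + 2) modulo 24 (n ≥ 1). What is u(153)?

Computing terms: u(1) = 7; u(2) = 15; u(3) = 23; u(4) = 7.
The sequence repeats with period 3.
(153 - 1) mod 3 = 2, so u(153) = u(3) = 23.

23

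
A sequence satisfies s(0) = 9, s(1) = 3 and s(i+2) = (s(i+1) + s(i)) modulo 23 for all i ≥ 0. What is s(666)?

s(0) = 9; s(1) = 3; s(2) = 12; s(3) = 15; s(4) = 4; s(5) = 19; s(6) = 0; s(7) = 19; s(8) = 19; s(9) = 15; s(10) = 11; s(11) = 3; s(12) = 14; s(13) = 17; s(14) = 8; s(15) = 2; s(16) = 10; s(17) = 12; s(18) = 22; s(19) = 11; s(20) = 10; s(21) = 21; s(22) = 8; s(23) = 6; s(24) = 14; s(25) = 20; s(26) = 11; s(27) = 8; s(28) = 19; s(29) = 4; s(30) = 0; s(31) = 4; s(32) = 4; s(33) = 8; s(34) = 12; s(35) = 20; s(36) = 9; s(37) = 6; s(38) = 15; s(39) = 21; s(40) = 13; s(41) = 11; s(42) = 1; s(43) = 12; s(44) = 13; s(45) = 2; s(46) = 15; s(47) = 17; s(48) = 9; s(49) = 3.
The sequence repeats with period 48.
(666 - 0) mod 48 = 42, so s(666) = s(42) = 1.

1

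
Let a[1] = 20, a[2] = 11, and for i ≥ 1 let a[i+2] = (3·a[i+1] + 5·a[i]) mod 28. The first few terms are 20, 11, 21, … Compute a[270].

7

Listing terms: a[1] = 20,  a[2] = 11,  a[3] = 21,  a[4] = 6,  a[5] = 11,  a[6] = 7,  a[7] = 20,  a[8] = 11.
The sequence repeats with period 6.
So a[270] = a[1 + ((270-1) mod 6)] = a[6] = 7.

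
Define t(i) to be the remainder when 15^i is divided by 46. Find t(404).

27

We have t(0) = 1,  t(1) = 15,  t(2) = 41,  t(3) = 17,  t(4) = 25,  t(5) = 7,  t(6) = 13,  t(7) = 11,  t(8) = 27,  t(9) = 37,  t(10) = 3,  t(11) = 45,  t(12) = 31,  t(13) = 5,  t(14) = 29,  t(15) = 21,  t(16) = 39,  t(17) = 33,  t(18) = 35,  t(19) = 19,  t(20) = 9,  t(21) = 43,  t(22) = 1.
Since t(22) = t(0) = 1, the sequence is periodic with period 22.
(404 - 0) mod 22 = 8, so t(404) = t(8) = 27.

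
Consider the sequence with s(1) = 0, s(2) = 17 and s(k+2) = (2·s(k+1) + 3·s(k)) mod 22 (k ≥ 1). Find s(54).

9

Listing terms: s(1) = 0; s(2) = 17; s(3) = 12; s(4) = 9; s(5) = 10; s(6) = 3; s(7) = 14; s(8) = 15; s(9) = 6; s(10) = 13; s(11) = 0; s(12) = 17.
Since (s(11), s(12)) = (s(1), s(2)) = (0, 17) (two consecutive terms determine the rest), the sequence is periodic with period 10.
(54 - 1) mod 10 = 3, so s(54) = s(4) = 9.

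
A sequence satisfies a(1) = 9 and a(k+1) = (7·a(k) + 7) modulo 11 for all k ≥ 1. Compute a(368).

a(1) = 9, a(2) = 4, a(3) = 2, a(4) = 10, a(5) = 0, a(6) = 7, a(7) = 1, a(8) = 3, a(9) = 6, a(10) = 5, a(11) = 9.
The sequence repeats with period 10.
So a(368) = a(1 + ((368-1) mod 10)) = a(8) = 3.

3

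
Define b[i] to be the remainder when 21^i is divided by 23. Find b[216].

13

Computing terms: b[1] = 21, b[2] = 4, b[3] = 15, b[4] = 16, b[5] = 14, b[6] = 18, b[7] = 10, b[8] = 3, b[9] = 17, b[10] = 12, b[11] = 22, b[12] = 2, b[13] = 19, b[14] = 8, b[15] = 7, b[16] = 9, b[17] = 5, b[18] = 13, b[19] = 20, b[20] = 6, b[21] = 11, b[22] = 1, b[23] = 21.
The sequence repeats with period 22.
(216 - 1) mod 22 = 17, so b[216] = b[18] = 13.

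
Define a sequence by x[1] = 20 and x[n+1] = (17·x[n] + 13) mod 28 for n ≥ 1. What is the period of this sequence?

x[1] = 20; x[2] = 17; x[3] = 22; x[4] = 23; x[5] = 12; x[6] = 21; x[7] = 6; x[8] = 3; x[9] = 8; x[10] = 9; x[11] = 26; x[12] = 7; x[13] = 20.
Since x[13] = x[1] = 20, the sequence is periodic with period 12.

12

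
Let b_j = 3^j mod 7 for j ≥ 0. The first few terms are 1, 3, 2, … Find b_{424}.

Computing terms: b_0 = 1, b_1 = 3, b_2 = 2, b_3 = 6, b_4 = 4, b_5 = 5, b_6 = 1.
The sequence repeats with period 6.
(424 - 0) mod 6 = 4, so b_{424} = b_4 = 4.

4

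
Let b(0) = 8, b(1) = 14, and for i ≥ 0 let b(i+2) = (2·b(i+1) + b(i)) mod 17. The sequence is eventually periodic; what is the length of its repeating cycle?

16

b(0) = 8; b(1) = 14; b(2) = 2; b(3) = 1; b(4) = 4; b(5) = 9; b(6) = 5; b(7) = 2; b(8) = 9; b(9) = 3; b(10) = 15; b(11) = 16; b(12) = 13; b(13) = 8; b(14) = 12; b(15) = 15; b(16) = 8; b(17) = 14.
Since (b(16), b(17)) = (b(0), b(1)) = (8, 14) (two consecutive terms determine the rest), the sequence is periodic with period 16.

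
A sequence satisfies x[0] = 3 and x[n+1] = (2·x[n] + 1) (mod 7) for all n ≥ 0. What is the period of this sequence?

x[0] = 3,  x[1] = 0,  x[2] = 1,  x[3] = 3.
The sequence repeats with period 3.

3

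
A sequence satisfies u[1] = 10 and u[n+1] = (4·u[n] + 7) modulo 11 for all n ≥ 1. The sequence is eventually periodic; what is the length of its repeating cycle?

5

Listing terms: u[1] = 10,  u[2] = 3,  u[3] = 8,  u[4] = 6,  u[5] = 9,  u[6] = 10.
Since u[6] = u[1] = 10, the sequence is periodic with period 5.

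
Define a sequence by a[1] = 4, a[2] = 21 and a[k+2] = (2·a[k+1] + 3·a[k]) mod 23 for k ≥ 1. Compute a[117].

0

Listing terms: a[1] = 4,  a[2] = 21,  a[3] = 8,  a[4] = 10,  a[5] = 21,  a[6] = 3,  a[7] = 0,  a[8] = 9,  a[9] = 18,  a[10] = 17,  a[11] = 19,  a[12] = 20,  a[13] = 5,  a[14] = 1,  a[15] = 17,  a[16] = 14,  a[17] = 10,  a[18] = 16,  a[19] = 16,  a[20] = 11,  a[21] = 1,  a[22] = 12,  a[23] = 4,  a[24] = 21.
The sequence repeats with period 22.
(117 - 1) mod 22 = 6, so a[117] = a[7] = 0.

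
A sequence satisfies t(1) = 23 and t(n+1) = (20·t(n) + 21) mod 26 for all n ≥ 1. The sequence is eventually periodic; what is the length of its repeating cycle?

12

Computing terms: t(1) = 23; t(2) = 13; t(3) = 21; t(4) = 25; t(5) = 1; t(6) = 15; t(7) = 9; t(8) = 19; t(9) = 11; t(10) = 7; t(11) = 5; t(12) = 17; t(13) = 23.
The sequence repeats with period 12.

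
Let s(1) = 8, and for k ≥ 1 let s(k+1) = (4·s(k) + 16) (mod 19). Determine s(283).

s(1) = 8,  s(2) = 10,  s(3) = 18,  s(4) = 12,  s(5) = 7,  s(6) = 6,  s(7) = 2,  s(8) = 5,  s(9) = 17,  s(10) = 8.
Since s(10) = s(1) = 8, the sequence is periodic with period 9.
(283 - 1) mod 9 = 3, so s(283) = s(4) = 12.

12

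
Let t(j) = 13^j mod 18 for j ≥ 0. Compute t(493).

Computing terms: t(0) = 1,  t(1) = 13,  t(2) = 7,  t(3) = 1.
Since t(3) = t(0) = 1, the sequence is periodic with period 3.
So t(493) = t(0 + ((493-0) mod 3)) = t(1) = 13.

13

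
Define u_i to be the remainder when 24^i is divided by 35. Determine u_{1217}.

19

We have u_0 = 1,  u_1 = 24,  u_2 = 16,  u_3 = 34,  u_4 = 11,  u_5 = 19,  u_6 = 1.
The sequence repeats with period 6.
(1217 - 0) mod 6 = 5, so u_{1217} = u_5 = 19.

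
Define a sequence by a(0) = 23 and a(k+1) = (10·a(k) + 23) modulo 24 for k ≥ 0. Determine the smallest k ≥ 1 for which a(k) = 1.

4

a(0) = 23, a(1) = 13, a(2) = 9, a(3) = 17, a(4) = 1, a(5) = 9.
Since a(5) = a(2) = 9, the sequence is eventually periodic: after a pre-period of length 2 it cycles with period 3.
The value 1 first appears (with k ≥ 1) at a(4).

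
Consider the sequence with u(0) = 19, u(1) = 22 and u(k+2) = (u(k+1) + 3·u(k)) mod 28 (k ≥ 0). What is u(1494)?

3

u(0) = 19,  u(1) = 22,  u(2) = 23,  u(3) = 5,  u(4) = 18,  u(5) = 5,  u(6) = 3,  u(7) = 18,  u(8) = 27,  u(9) = 25,  u(10) = 22,  u(11) = 13,  u(12) = 23,  u(13) = 6,  u(14) = 19,  u(15) = 9,  u(16) = 10,  u(17) = 9,  u(18) = 11,  u(19) = 10,  u(20) = 15,  u(21) = 17,  u(22) = 6,  u(23) = 1,  u(24) = 19,  u(25) = 22.
The sequence repeats with period 24.
(1494 - 0) mod 24 = 6, so u(1494) = u(6) = 3.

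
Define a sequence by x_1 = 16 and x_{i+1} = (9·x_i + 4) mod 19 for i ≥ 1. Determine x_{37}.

We have x_1 = 16; x_2 = 15; x_3 = 6; x_4 = 1; x_5 = 13; x_6 = 7; x_7 = 10; x_8 = 18; x_9 = 14; x_{10} = 16.
The sequence repeats with period 9.
(37 - 1) mod 9 = 0, so x_{37} = x_1 = 16.

16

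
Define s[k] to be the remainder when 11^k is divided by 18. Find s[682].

7

Computing terms: s[1] = 11,  s[2] = 13,  s[3] = 17,  s[4] = 7,  s[5] = 5,  s[6] = 1,  s[7] = 11.
Since s[7] = s[1] = 11, the sequence is periodic with period 6.
So s[682] = s[1 + ((682-1) mod 6)] = s[4] = 7.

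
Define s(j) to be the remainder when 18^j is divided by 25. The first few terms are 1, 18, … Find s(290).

24

Computing terms: s(0) = 1, s(1) = 18, s(2) = 24, s(3) = 7, s(4) = 1.
The sequence repeats with period 4.
(290 - 0) mod 4 = 2, so s(290) = s(2) = 24.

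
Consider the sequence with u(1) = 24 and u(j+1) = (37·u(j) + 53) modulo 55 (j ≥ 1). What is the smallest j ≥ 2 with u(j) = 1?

10

u(1) = 24; u(2) = 6; u(3) = 0; u(4) = 53; u(5) = 34; u(6) = 46; u(7) = 50; u(8) = 33; u(9) = 9; u(10) = 1; u(11) = 35; u(12) = 28; u(13) = 44; u(14) = 31; u(15) = 45; u(16) = 13; u(17) = 39; u(18) = 11; u(19) = 20; u(20) = 23; u(21) = 24.
Since u(21) = u(1) = 24, the sequence is periodic with period 20.
The value 1 first appears (with j ≥ 2) at u(10).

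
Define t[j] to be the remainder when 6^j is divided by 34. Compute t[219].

Listing terms: t[0] = 1, t[1] = 6, t[2] = 2, t[3] = 12, t[4] = 4, t[5] = 24, t[6] = 8, t[7] = 14, t[8] = 16, t[9] = 28, t[10] = 32, t[11] = 22, t[12] = 30, t[13] = 10, t[14] = 26, t[15] = 20, t[16] = 18, t[17] = 6.
Since t[17] = t[1] = 6, the sequence is eventually periodic: after a pre-period of length 1 it cycles with period 16.
For j ≥ 1, t[j] depends only on (j - 1) mod 16. (219 - 1) mod 16 = 10, so t[219] = t[11] = 22.

22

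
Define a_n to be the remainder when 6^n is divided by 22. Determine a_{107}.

8

Listing terms: a_0 = 1, a_1 = 6, a_2 = 14, a_3 = 18, a_4 = 20, a_5 = 10, a_6 = 16, a_7 = 8, a_8 = 4, a_9 = 2, a_{10} = 12, a_{11} = 6.
Since a_{11} = a_1 = 6, the sequence is eventually periodic: after a pre-period of length 1 it cycles with period 10.
For n ≥ 1, a_n depends only on (n - 1) mod 10. (107 - 1) mod 10 = 6, so a_{107} = a_7 = 8.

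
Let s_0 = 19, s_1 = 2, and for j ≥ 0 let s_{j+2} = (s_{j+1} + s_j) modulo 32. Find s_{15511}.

18

s_0 = 19,  s_1 = 2,  s_2 = 21,  s_3 = 23,  s_4 = 12,  s_5 = 3,  s_6 = 15,  s_7 = 18,  s_8 = 1,  s_9 = 19,  s_{10} = 20,  s_{11} = 7,  s_{12} = 27,  s_{13} = 2,  s_{14} = 29,  s_{15} = 31,  s_{16} = 28,  s_{17} = 27,  s_{18} = 23,  s_{19} = 18,  s_{20} = 9,  s_{21} = 27,  s_{22} = 4,  s_{23} = 31,  s_{24} = 3,  s_{25} = 2,  s_{26} = 5,  s_{27} = 7,  s_{28} = 12,  s_{29} = 19,  s_{30} = 31,  s_{31} = 18,  s_{32} = 17,  s_{33} = 3,  s_{34} = 20,  s_{35} = 23,  s_{36} = 11,  s_{37} = 2,  s_{38} = 13,  s_{39} = 15,  s_{40} = 28,  s_{41} = 11,  s_{42} = 7,  s_{43} = 18,  s_{44} = 25,  s_{45} = 11,  s_{46} = 4,  s_{47} = 15,  s_{48} = 19,  s_{49} = 2.
Since (s_{48}, s_{49}) = (s_0, s_1) = (19, 2) (two consecutive terms determine the rest), the sequence is periodic with period 48.
(15511 - 0) mod 48 = 7, so s_{15511} = s_7 = 18.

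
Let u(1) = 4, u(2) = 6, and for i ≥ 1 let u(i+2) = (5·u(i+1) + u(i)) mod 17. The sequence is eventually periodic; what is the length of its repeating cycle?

36

Listing terms: u(1) = 4, u(2) = 6, u(3) = 0, u(4) = 6, u(5) = 13, u(6) = 3, u(7) = 11, u(8) = 7, u(9) = 12, u(10) = 16, u(11) = 7, u(12) = 0, u(13) = 7, u(14) = 1, u(15) = 12, u(16) = 10, u(17) = 11, u(18) = 14, u(19) = 13, u(20) = 11, u(21) = 0, u(22) = 11, u(23) = 4, u(24) = 14, u(25) = 6, u(26) = 10, u(27) = 5, u(28) = 1, u(29) = 10, u(30) = 0, u(31) = 10, u(32) = 16, u(33) = 5, u(34) = 7, u(35) = 6, u(36) = 3, u(37) = 4, u(38) = 6.
Since (u(37), u(38)) = (u(1), u(2)) = (4, 6) (two consecutive terms determine the rest), the sequence is periodic with period 36.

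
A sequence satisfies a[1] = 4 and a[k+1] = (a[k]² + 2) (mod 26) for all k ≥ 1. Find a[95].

Computing terms: a[1] = 4,  a[2] = 18,  a[3] = 14,  a[4] = 16,  a[5] = 24,  a[6] = 6,  a[7] = 12,  a[8] = 16.
Since a[8] = a[4] = 16, the sequence is eventually periodic: after a pre-period of length 3 it cycles with period 4.
For k ≥ 4, a[k] depends only on (k - 4) mod 4. (95 - 4) mod 4 = 3, so a[95] = a[7] = 12.

12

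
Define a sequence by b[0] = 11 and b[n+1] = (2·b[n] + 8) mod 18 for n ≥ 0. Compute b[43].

b[0] = 11; b[1] = 12; b[2] = 14; b[3] = 0; b[4] = 8; b[5] = 6; b[6] = 2; b[7] = 12.
Since b[7] = b[1] = 12, the sequence is eventually periodic: after a pre-period of length 1 it cycles with period 6.
For n ≥ 1, b[n] depends only on (n - 1) mod 6. (43 - 1) mod 6 = 0, so b[43] = b[1] = 12.

12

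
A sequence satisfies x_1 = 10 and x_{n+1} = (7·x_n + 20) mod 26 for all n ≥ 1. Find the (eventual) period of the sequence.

Computing terms: x_1 = 10, x_2 = 12, x_3 = 0, x_4 = 20, x_5 = 4, x_6 = 22, x_7 = 18, x_8 = 16, x_9 = 2, x_{10} = 8, x_{11} = 24, x_{12} = 6, x_{13} = 10.
Since x_{13} = x_1 = 10, the sequence is periodic with period 12.

12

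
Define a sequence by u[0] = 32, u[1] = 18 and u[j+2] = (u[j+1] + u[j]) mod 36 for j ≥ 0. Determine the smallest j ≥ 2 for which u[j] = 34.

Computing terms: u[0] = 32, u[1] = 18, u[2] = 14, u[3] = 32, u[4] = 10, u[5] = 6, u[6] = 16, u[7] = 22, u[8] = 2, u[9] = 24, u[10] = 26, u[11] = 14, u[12] = 4, u[13] = 18, u[14] = 22, u[15] = 4, u[16] = 26, u[17] = 30, u[18] = 20, u[19] = 14, u[20] = 34, u[21] = 12, u[22] = 10, u[23] = 22, u[24] = 32, u[25] = 18.
The sequence repeats with period 24.
The value 34 first appears (with j ≥ 2) at u[20].

20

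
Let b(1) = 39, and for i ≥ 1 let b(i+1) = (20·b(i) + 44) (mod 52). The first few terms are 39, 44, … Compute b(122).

b(1) = 39; b(2) = 44; b(3) = 40; b(4) = 12; b(5) = 24; b(6) = 4; b(7) = 20; b(8) = 28; b(9) = 32; b(10) = 8; b(11) = 48; b(12) = 16; b(13) = 0; b(14) = 44.
Since b(14) = b(2) = 44, the sequence is eventually periodic: after a pre-period of length 1 it cycles with period 12.
For i ≥ 2, b(i) depends only on (i - 2) mod 12. (122 - 2) mod 12 = 0, so b(122) = b(2) = 44.

44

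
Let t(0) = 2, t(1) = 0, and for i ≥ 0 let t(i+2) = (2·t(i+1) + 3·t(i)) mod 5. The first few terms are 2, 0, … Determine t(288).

2

Listing terms: t(0) = 2, t(1) = 0, t(2) = 1, t(3) = 2, t(4) = 2, t(5) = 0.
Since (t(4), t(5)) = (t(0), t(1)) = (2, 0) (two consecutive terms determine the rest), the sequence is periodic with period 4.
(288 - 0) mod 4 = 0, so t(288) = t(0) = 2.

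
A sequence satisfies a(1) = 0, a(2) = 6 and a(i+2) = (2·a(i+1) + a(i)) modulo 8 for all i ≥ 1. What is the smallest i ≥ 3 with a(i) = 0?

We have a(1) = 0,  a(2) = 6,  a(3) = 4,  a(4) = 6,  a(5) = 0,  a(6) = 6.
The sequence repeats with period 4.
The value 0 next appears (with i ≥ 3) at a(5).

5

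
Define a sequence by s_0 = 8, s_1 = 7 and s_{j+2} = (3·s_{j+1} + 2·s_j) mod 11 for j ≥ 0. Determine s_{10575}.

3

Listing terms: s_0 = 8,  s_1 = 7,  s_2 = 4,  s_3 = 4,  s_4 = 9,  s_5 = 2,  s_6 = 2,  s_7 = 10,  s_8 = 1,  s_9 = 1,  s_{10} = 5,  s_{11} = 6,  s_{12} = 6,  s_{13} = 8,  s_{14} = 3,  s_{15} = 3,  s_{16} = 4,  s_{17} = 7,  s_{18} = 7,  s_{19} = 2,  s_{20} = 9,  s_{21} = 9,  s_{22} = 1,  s_{23} = 10,  s_{24} = 10,  s_{25} = 6,  s_{26} = 5,  s_{27} = 5,  s_{28} = 3,  s_{29} = 8,  s_{30} = 8,  s_{31} = 7.
The sequence repeats with period 30.
(10575 - 0) mod 30 = 15, so s_{10575} = s_{15} = 3.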